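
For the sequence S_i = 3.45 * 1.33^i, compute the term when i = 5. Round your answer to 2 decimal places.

S_5 = 3.45 * 1.33^5 ≈ 3.45 * 4.1616 ≈ 14.36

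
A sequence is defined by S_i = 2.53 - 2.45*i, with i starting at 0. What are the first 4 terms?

This is an arithmetic sequence.
i=0: S_0 = 2.53 + -2.45*0 = 2.53
i=1: S_1 = 2.53 + -2.45*1 = 0.08
i=2: S_2 = 2.53 + -2.45*2 = -2.37
i=3: S_3 = 2.53 + -2.45*3 = -4.82
The first 4 terms are: [2.53, 0.08, -2.37, -4.82]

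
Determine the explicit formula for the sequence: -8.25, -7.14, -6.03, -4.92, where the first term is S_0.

Check differences: -7.14 - -8.25 = 1.11
-6.03 - -7.14 = 1.11
Common difference d = 1.11.
First term a = -8.25.
Formula: S_i = -8.25 + 1.11*i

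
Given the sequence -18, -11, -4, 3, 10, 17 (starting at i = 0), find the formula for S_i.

Check differences: -11 - -18 = 7
-4 - -11 = 7
Common difference d = 7.
First term a = -18.
Formula: S_i = -18 + 7*i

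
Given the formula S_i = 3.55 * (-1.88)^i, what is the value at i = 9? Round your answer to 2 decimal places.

S_9 = 3.55 * (-1.88)^9 ≈ 3.55 * -293.3733 ≈ -1041.48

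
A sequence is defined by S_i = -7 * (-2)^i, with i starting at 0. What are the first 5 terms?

This is a geometric sequence.
i=0: S_0 = -7 * (-2)^0 = -7
i=1: S_1 = -7 * (-2)^1 = 14
i=2: S_2 = -7 * (-2)^2 = -28
i=3: S_3 = -7 * (-2)^3 = 56
i=4: S_4 = -7 * (-2)^4 = -112
The first 5 terms are: [-7, 14, -28, 56, -112]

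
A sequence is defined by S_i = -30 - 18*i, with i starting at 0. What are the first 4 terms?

This is an arithmetic sequence.
i=0: S_0 = -30 + -18*0 = -30
i=1: S_1 = -30 + -18*1 = -48
i=2: S_2 = -30 + -18*2 = -66
i=3: S_3 = -30 + -18*3 = -84
The first 4 terms are: [-30, -48, -66, -84]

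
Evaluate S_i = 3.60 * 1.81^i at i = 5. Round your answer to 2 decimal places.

S_5 = 3.6 * 1.81^5 ≈ 3.6 * 19.4264 ≈ 69.94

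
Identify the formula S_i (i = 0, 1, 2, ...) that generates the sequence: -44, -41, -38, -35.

Check differences: -41 - -44 = 3
-38 - -41 = 3
Common difference d = 3.
First term a = -44.
Formula: S_i = -44 + 3*i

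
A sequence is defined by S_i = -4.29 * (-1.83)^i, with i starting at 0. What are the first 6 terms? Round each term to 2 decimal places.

This is a geometric sequence.
i=0: S_0 = -4.29 * (-1.83)^0 = -4.29
i=1: S_1 = -4.29 * (-1.83)^1 ≈ 7.85
i=2: S_2 = -4.29 * (-1.83)^2 ≈ -14.37
i=3: S_3 = -4.29 * (-1.83)^3 ≈ 26.29
i=4: S_4 = -4.29 * (-1.83)^4 ≈ -48.11
i=5: S_5 = -4.29 * (-1.83)^5 ≈ 88.05
The first 6 terms are: [-4.29, 7.85, -14.37, 26.29, -48.11, 88.05]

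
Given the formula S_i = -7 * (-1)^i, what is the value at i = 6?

S_6 = -7 * (-1)^6 = -7 * 1 = -7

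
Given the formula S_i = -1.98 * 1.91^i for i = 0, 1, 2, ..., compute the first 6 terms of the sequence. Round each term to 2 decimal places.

This is a geometric sequence.
i=0: S_0 = -1.98 * 1.91^0 = -1.98
i=1: S_1 = -1.98 * 1.91^1 ≈ -3.78
i=2: S_2 = -1.98 * 1.91^2 ≈ -7.22
i=3: S_3 = -1.98 * 1.91^3 ≈ -13.8
i=4: S_4 = -1.98 * 1.91^4 ≈ -26.35
i=5: S_5 = -1.98 * 1.91^5 ≈ -50.33
The first 6 terms are: [-1.98, -3.78, -7.22, -13.8, -26.35, -50.33]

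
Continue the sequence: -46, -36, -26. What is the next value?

Differences: -36 - -46 = 10
This is an arithmetic sequence with common difference d = 10.
Next term = -26 + 10 = -16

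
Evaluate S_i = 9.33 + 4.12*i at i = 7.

S_7 = 9.33 + 4.12*7 = 9.33 + 28.84 = 38.17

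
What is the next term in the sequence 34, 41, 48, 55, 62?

Differences: 41 - 34 = 7
This is an arithmetic sequence with common difference d = 7.
Next term = 62 + 7 = 69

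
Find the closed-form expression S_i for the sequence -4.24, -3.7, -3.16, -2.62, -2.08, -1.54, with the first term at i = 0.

Check differences: -3.7 - -4.24 = 0.54
-3.16 - -3.7 = 0.54
Common difference d = 0.54.
First term a = -4.24.
Formula: S_i = -4.24 + 0.54*i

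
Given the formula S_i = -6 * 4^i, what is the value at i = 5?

S_5 = -6 * 4^5 = -6 * 1024 = -6144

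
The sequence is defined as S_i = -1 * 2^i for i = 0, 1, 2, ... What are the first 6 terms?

This is a geometric sequence.
i=0: S_0 = -1 * 2^0 = -1
i=1: S_1 = -1 * 2^1 = -2
i=2: S_2 = -1 * 2^2 = -4
i=3: S_3 = -1 * 2^3 = -8
i=4: S_4 = -1 * 2^4 = -16
i=5: S_5 = -1 * 2^5 = -32
The first 6 terms are: [-1, -2, -4, -8, -16, -32]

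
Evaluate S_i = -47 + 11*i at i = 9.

S_9 = -47 + 11*9 = -47 + 99 = 52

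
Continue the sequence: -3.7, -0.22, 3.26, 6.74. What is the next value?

Differences: -0.22 - -3.7 = 3.48
This is an arithmetic sequence with common difference d = 3.48.
Next term = 6.74 + 3.48 = 10.22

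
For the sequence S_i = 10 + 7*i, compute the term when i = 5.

S_5 = 10 + 7*5 = 10 + 35 = 45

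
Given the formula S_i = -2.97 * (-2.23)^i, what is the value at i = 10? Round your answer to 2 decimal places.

S_10 = -2.97 * (-2.23)^10 ≈ -2.97 * 3041.2256 ≈ -9032.44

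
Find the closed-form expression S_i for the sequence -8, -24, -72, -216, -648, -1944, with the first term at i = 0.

Check ratios: -24 / -8 = 3.0
Common ratio r = 3.
First term a = -8.
Formula: S_i = -8 * 3^i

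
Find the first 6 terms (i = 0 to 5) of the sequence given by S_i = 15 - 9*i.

This is an arithmetic sequence.
i=0: S_0 = 15 + -9*0 = 15
i=1: S_1 = 15 + -9*1 = 6
i=2: S_2 = 15 + -9*2 = -3
i=3: S_3 = 15 + -9*3 = -12
i=4: S_4 = 15 + -9*4 = -21
i=5: S_5 = 15 + -9*5 = -30
The first 6 terms are: [15, 6, -3, -12, -21, -30]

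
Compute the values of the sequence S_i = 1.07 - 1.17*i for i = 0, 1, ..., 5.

This is an arithmetic sequence.
i=0: S_0 = 1.07 + -1.17*0 = 1.07
i=1: S_1 = 1.07 + -1.17*1 = -0.1
i=2: S_2 = 1.07 + -1.17*2 = -1.27
i=3: S_3 = 1.07 + -1.17*3 = -2.44
i=4: S_4 = 1.07 + -1.17*4 = -3.61
i=5: S_5 = 1.07 + -1.17*5 = -4.78
The first 6 terms are: [1.07, -0.1, -1.27, -2.44, -3.61, -4.78]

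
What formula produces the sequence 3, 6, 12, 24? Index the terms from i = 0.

Check ratios: 6 / 3 = 2.0
Common ratio r = 2.
First term a = 3.
Formula: S_i = 3 * 2^i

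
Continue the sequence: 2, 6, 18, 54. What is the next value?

Ratios: 6 / 2 = 3.0
This is a geometric sequence with common ratio r = 3.
Next term = 54 * 3 = 162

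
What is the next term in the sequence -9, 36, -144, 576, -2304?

Ratios: 36 / -9 = -4.0
This is a geometric sequence with common ratio r = -4.
Next term = -2304 * -4 = 9216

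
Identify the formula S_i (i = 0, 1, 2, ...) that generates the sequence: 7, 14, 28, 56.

Check ratios: 14 / 7 = 2.0
Common ratio r = 2.
First term a = 7.
Formula: S_i = 7 * 2^i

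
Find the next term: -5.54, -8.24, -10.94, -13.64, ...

Differences: -8.24 - -5.54 = -2.7
This is an arithmetic sequence with common difference d = -2.7.
Next term = -13.64 + -2.7 = -16.34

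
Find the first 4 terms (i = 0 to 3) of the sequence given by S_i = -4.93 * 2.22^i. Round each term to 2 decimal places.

This is a geometric sequence.
i=0: S_0 = -4.93 * 2.22^0 = -4.93
i=1: S_1 = -4.93 * 2.22^1 ≈ -10.94
i=2: S_2 = -4.93 * 2.22^2 ≈ -24.3
i=3: S_3 = -4.93 * 2.22^3 ≈ -53.94
The first 4 terms are: [-4.93, -10.94, -24.3, -53.94]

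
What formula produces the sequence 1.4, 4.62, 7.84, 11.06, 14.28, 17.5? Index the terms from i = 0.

Check differences: 4.62 - 1.4 = 3.22
7.84 - 4.62 = 3.22
Common difference d = 3.22.
First term a = 1.4.
Formula: S_i = 1.40 + 3.22*i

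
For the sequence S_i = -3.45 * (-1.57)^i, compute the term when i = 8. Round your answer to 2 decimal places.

S_8 = -3.45 * (-1.57)^8 ≈ -3.45 * 36.9145 ≈ -127.36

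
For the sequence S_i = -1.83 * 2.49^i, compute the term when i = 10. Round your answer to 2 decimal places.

S_10 = -1.83 * 2.49^10 ≈ -1.83 * 9162.0672 ≈ -16766.58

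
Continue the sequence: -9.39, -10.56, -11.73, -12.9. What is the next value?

Differences: -10.56 - -9.39 = -1.17
This is an arithmetic sequence with common difference d = -1.17.
Next term = -12.9 + -1.17 = -14.07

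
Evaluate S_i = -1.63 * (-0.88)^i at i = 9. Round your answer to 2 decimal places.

S_9 = -1.63 * (-0.88)^9 ≈ -1.63 * -0.3165 ≈ 0.52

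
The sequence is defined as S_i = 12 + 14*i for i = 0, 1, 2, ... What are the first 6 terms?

This is an arithmetic sequence.
i=0: S_0 = 12 + 14*0 = 12
i=1: S_1 = 12 + 14*1 = 26
i=2: S_2 = 12 + 14*2 = 40
i=3: S_3 = 12 + 14*3 = 54
i=4: S_4 = 12 + 14*4 = 68
i=5: S_5 = 12 + 14*5 = 82
The first 6 terms are: [12, 26, 40, 54, 68, 82]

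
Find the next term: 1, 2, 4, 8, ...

Ratios: 2 / 1 = 2.0
This is a geometric sequence with common ratio r = 2.
Next term = 8 * 2 = 16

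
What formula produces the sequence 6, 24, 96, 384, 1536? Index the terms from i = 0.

Check ratios: 24 / 6 = 4.0
Common ratio r = 4.
First term a = 6.
Formula: S_i = 6 * 4^i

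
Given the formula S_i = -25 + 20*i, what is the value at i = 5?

S_5 = -25 + 20*5 = -25 + 100 = 75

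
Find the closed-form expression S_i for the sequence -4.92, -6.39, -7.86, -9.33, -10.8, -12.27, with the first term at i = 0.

Check differences: -6.39 - -4.92 = -1.47
-7.86 - -6.39 = -1.47
Common difference d = -1.47.
First term a = -4.92.
Formula: S_i = -4.92 - 1.47*i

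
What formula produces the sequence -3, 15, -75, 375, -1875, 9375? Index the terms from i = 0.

Check ratios: 15 / -3 = -5.0
Common ratio r = -5.
First term a = -3.
Formula: S_i = -3 * (-5)^i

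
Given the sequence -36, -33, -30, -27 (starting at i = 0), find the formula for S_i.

Check differences: -33 - -36 = 3
-30 - -33 = 3
Common difference d = 3.
First term a = -36.
Formula: S_i = -36 + 3*i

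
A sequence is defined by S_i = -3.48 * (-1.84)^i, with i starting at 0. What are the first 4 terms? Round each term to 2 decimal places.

This is a geometric sequence.
i=0: S_0 = -3.48 * (-1.84)^0 = -3.48
i=1: S_1 = -3.48 * (-1.84)^1 ≈ 6.4
i=2: S_2 = -3.48 * (-1.84)^2 ≈ -11.78
i=3: S_3 = -3.48 * (-1.84)^3 ≈ 21.68
The first 4 terms are: [-3.48, 6.4, -11.78, 21.68]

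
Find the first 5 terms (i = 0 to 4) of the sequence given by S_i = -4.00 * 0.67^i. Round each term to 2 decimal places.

This is a geometric sequence.
i=0: S_0 = -4.0 * 0.67^0 = -4.0
i=1: S_1 = -4.0 * 0.67^1 = -2.68
i=2: S_2 = -4.0 * 0.67^2 ≈ -1.8
i=3: S_3 = -4.0 * 0.67^3 ≈ -1.2
i=4: S_4 = -4.0 * 0.67^4 ≈ -0.81
The first 5 terms are: [-4.0, -2.68, -1.8, -1.2, -0.81]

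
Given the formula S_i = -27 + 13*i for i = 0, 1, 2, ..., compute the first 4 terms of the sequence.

This is an arithmetic sequence.
i=0: S_0 = -27 + 13*0 = -27
i=1: S_1 = -27 + 13*1 = -14
i=2: S_2 = -27 + 13*2 = -1
i=3: S_3 = -27 + 13*3 = 12
The first 4 terms are: [-27, -14, -1, 12]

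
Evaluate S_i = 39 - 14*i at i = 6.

S_6 = 39 + -14*6 = 39 + -84 = -45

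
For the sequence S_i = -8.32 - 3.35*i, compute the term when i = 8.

S_8 = -8.32 + -3.35*8 = -8.32 + -26.8 = -35.12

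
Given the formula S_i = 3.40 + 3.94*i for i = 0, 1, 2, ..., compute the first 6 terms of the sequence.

This is an arithmetic sequence.
i=0: S_0 = 3.4 + 3.94*0 = 3.4
i=1: S_1 = 3.4 + 3.94*1 = 7.34
i=2: S_2 = 3.4 + 3.94*2 = 11.28
i=3: S_3 = 3.4 + 3.94*3 = 15.22
i=4: S_4 = 3.4 + 3.94*4 = 19.16
i=5: S_5 = 3.4 + 3.94*5 = 23.1
The first 6 terms are: [3.4, 7.34, 11.28, 15.22, 19.16, 23.1]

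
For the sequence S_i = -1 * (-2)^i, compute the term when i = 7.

S_7 = -1 * (-2)^7 = -1 * -128 = 128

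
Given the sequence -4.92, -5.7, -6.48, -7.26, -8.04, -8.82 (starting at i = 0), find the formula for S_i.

Check differences: -5.7 - -4.92 = -0.78
-6.48 - -5.7 = -0.78
Common difference d = -0.78.
First term a = -4.92.
Formula: S_i = -4.92 - 0.78*i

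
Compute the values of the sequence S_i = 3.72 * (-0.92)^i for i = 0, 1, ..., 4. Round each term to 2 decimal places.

This is a geometric sequence.
i=0: S_0 = 3.72 * (-0.92)^0 = 3.72
i=1: S_1 = 3.72 * (-0.92)^1 ≈ -3.42
i=2: S_2 = 3.72 * (-0.92)^2 ≈ 3.15
i=3: S_3 = 3.72 * (-0.92)^3 ≈ -2.9
i=4: S_4 = 3.72 * (-0.92)^4 ≈ 2.66
The first 5 terms are: [3.72, -3.42, 3.15, -2.9, 2.66]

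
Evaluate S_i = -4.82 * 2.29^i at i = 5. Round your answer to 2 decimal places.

S_5 = -4.82 * 2.29^5 ≈ -4.82 * 62.9763 ≈ -303.55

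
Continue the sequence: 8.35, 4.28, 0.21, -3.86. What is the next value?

Differences: 4.28 - 8.35 = -4.07
This is an arithmetic sequence with common difference d = -4.07.
Next term = -3.86 + -4.07 = -7.93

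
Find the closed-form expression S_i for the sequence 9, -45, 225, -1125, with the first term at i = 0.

Check ratios: -45 / 9 = -5.0
Common ratio r = -5.
First term a = 9.
Formula: S_i = 9 * (-5)^i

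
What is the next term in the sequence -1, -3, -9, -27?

Ratios: -3 / -1 = 3.0
This is a geometric sequence with common ratio r = 3.
Next term = -27 * 3 = -81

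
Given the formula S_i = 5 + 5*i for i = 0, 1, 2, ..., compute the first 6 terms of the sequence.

This is an arithmetic sequence.
i=0: S_0 = 5 + 5*0 = 5
i=1: S_1 = 5 + 5*1 = 10
i=2: S_2 = 5 + 5*2 = 15
i=3: S_3 = 5 + 5*3 = 20
i=4: S_4 = 5 + 5*4 = 25
i=5: S_5 = 5 + 5*5 = 30
The first 6 terms are: [5, 10, 15, 20, 25, 30]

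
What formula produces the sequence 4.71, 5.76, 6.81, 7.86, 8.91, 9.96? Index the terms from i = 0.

Check differences: 5.76 - 4.71 = 1.05
6.81 - 5.76 = 1.05
Common difference d = 1.05.
First term a = 4.71.
Formula: S_i = 4.71 + 1.05*i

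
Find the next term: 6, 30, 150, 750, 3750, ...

Ratios: 30 / 6 = 5.0
This is a geometric sequence with common ratio r = 5.
Next term = 3750 * 5 = 18750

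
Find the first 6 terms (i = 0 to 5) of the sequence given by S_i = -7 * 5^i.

This is a geometric sequence.
i=0: S_0 = -7 * 5^0 = -7
i=1: S_1 = -7 * 5^1 = -35
i=2: S_2 = -7 * 5^2 = -175
i=3: S_3 = -7 * 5^3 = -875
i=4: S_4 = -7 * 5^4 = -4375
i=5: S_5 = -7 * 5^5 = -21875
The first 6 terms are: [-7, -35, -175, -875, -4375, -21875]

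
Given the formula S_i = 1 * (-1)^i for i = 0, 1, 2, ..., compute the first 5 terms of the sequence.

This is a geometric sequence.
i=0: S_0 = 1 * (-1)^0 = 1
i=1: S_1 = 1 * (-1)^1 = -1
i=2: S_2 = 1 * (-1)^2 = 1
i=3: S_3 = 1 * (-1)^3 = -1
i=4: S_4 = 1 * (-1)^4 = 1
The first 5 terms are: [1, -1, 1, -1, 1]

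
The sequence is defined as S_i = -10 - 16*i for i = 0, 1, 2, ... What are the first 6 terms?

This is an arithmetic sequence.
i=0: S_0 = -10 + -16*0 = -10
i=1: S_1 = -10 + -16*1 = -26
i=2: S_2 = -10 + -16*2 = -42
i=3: S_3 = -10 + -16*3 = -58
i=4: S_4 = -10 + -16*4 = -74
i=5: S_5 = -10 + -16*5 = -90
The first 6 terms are: [-10, -26, -42, -58, -74, -90]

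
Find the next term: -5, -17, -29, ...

Differences: -17 - -5 = -12
This is an arithmetic sequence with common difference d = -12.
Next term = -29 + -12 = -41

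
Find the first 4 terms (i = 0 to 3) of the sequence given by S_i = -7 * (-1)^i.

This is a geometric sequence.
i=0: S_0 = -7 * (-1)^0 = -7
i=1: S_1 = -7 * (-1)^1 = 7
i=2: S_2 = -7 * (-1)^2 = -7
i=3: S_3 = -7 * (-1)^3 = 7
The first 4 terms are: [-7, 7, -7, 7]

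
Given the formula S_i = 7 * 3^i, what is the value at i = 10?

S_10 = 7 * 3^10 = 7 * 59049 = 413343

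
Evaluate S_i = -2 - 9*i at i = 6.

S_6 = -2 + -9*6 = -2 + -54 = -56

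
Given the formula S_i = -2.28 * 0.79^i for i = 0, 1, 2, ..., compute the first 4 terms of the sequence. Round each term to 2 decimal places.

This is a geometric sequence.
i=0: S_0 = -2.28 * 0.79^0 = -2.28
i=1: S_1 = -2.28 * 0.79^1 ≈ -1.8
i=2: S_2 = -2.28 * 0.79^2 ≈ -1.42
i=3: S_3 = -2.28 * 0.79^3 ≈ -1.12
The first 4 terms are: [-2.28, -1.8, -1.42, -1.12]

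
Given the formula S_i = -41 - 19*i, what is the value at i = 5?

S_5 = -41 + -19*5 = -41 + -95 = -136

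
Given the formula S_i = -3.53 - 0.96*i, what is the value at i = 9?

S_9 = -3.53 + -0.96*9 = -3.53 + -8.64 = -12.17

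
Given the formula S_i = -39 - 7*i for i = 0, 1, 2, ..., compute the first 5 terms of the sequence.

This is an arithmetic sequence.
i=0: S_0 = -39 + -7*0 = -39
i=1: S_1 = -39 + -7*1 = -46
i=2: S_2 = -39 + -7*2 = -53
i=3: S_3 = -39 + -7*3 = -60
i=4: S_4 = -39 + -7*4 = -67
The first 5 terms are: [-39, -46, -53, -60, -67]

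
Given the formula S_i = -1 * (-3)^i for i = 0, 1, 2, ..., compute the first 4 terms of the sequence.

This is a geometric sequence.
i=0: S_0 = -1 * (-3)^0 = -1
i=1: S_1 = -1 * (-3)^1 = 3
i=2: S_2 = -1 * (-3)^2 = -9
i=3: S_3 = -1 * (-3)^3 = 27
The first 4 terms are: [-1, 3, -9, 27]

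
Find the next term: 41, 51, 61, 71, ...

Differences: 51 - 41 = 10
This is an arithmetic sequence with common difference d = 10.
Next term = 71 + 10 = 81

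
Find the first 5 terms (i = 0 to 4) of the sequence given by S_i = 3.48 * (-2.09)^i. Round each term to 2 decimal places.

This is a geometric sequence.
i=0: S_0 = 3.48 * (-2.09)^0 = 3.48
i=1: S_1 = 3.48 * (-2.09)^1 ≈ -7.27
i=2: S_2 = 3.48 * (-2.09)^2 ≈ 15.2
i=3: S_3 = 3.48 * (-2.09)^3 ≈ -31.77
i=4: S_4 = 3.48 * (-2.09)^4 ≈ 66.4
The first 5 terms are: [3.48, -7.27, 15.2, -31.77, 66.4]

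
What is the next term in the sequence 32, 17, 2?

Differences: 17 - 32 = -15
This is an arithmetic sequence with common difference d = -15.
Next term = 2 + -15 = -13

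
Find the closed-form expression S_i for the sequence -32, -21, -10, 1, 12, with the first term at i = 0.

Check differences: -21 - -32 = 11
-10 - -21 = 11
Common difference d = 11.
First term a = -32.
Formula: S_i = -32 + 11*i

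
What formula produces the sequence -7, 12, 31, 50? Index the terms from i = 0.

Check differences: 12 - -7 = 19
31 - 12 = 19
Common difference d = 19.
First term a = -7.
Formula: S_i = -7 + 19*i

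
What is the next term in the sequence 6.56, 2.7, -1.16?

Differences: 2.7 - 6.56 = -3.86
This is an arithmetic sequence with common difference d = -3.86.
Next term = -1.16 + -3.86 = -5.02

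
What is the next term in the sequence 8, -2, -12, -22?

Differences: -2 - 8 = -10
This is an arithmetic sequence with common difference d = -10.
Next term = -22 + -10 = -32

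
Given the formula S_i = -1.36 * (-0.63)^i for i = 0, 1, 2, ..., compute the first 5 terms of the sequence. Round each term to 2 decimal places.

This is a geometric sequence.
i=0: S_0 = -1.36 * (-0.63)^0 = -1.36
i=1: S_1 = -1.36 * (-0.63)^1 ≈ 0.86
i=2: S_2 = -1.36 * (-0.63)^2 ≈ -0.54
i=3: S_3 = -1.36 * (-0.63)^3 ≈ 0.34
i=4: S_4 = -1.36 * (-0.63)^4 ≈ -0.21
The first 5 terms are: [-1.36, 0.86, -0.54, 0.34, -0.21]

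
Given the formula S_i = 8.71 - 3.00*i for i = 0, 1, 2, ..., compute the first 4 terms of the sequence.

This is an arithmetic sequence.
i=0: S_0 = 8.71 + -3.0*0 = 8.71
i=1: S_1 = 8.71 + -3.0*1 = 5.71
i=2: S_2 = 8.71 + -3.0*2 = 2.71
i=3: S_3 = 8.71 + -3.0*3 = -0.29
The first 4 terms are: [8.71, 5.71, 2.71, -0.29]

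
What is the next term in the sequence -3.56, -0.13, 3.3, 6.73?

Differences: -0.13 - -3.56 = 3.43
This is an arithmetic sequence with common difference d = 3.43.
Next term = 6.73 + 3.43 = 10.16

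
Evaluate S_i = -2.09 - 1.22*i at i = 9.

S_9 = -2.09 + -1.22*9 = -2.09 + -10.98 = -13.07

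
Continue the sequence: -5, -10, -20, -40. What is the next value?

Ratios: -10 / -5 = 2.0
This is a geometric sequence with common ratio r = 2.
Next term = -40 * 2 = -80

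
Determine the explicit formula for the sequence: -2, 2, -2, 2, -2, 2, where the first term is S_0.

Check ratios: 2 / -2 = -1.0
Common ratio r = -1.
First term a = -2.
Formula: S_i = -2 * (-1)^i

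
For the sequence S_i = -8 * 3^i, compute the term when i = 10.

S_10 = -8 * 3^10 = -8 * 59049 = -472392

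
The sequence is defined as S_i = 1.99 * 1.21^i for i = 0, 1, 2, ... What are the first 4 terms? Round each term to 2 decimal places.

This is a geometric sequence.
i=0: S_0 = 1.99 * 1.21^0 = 1.99
i=1: S_1 = 1.99 * 1.21^1 ≈ 2.41
i=2: S_2 = 1.99 * 1.21^2 ≈ 2.91
i=3: S_3 = 1.99 * 1.21^3 ≈ 3.53
The first 4 terms are: [1.99, 2.41, 2.91, 3.53]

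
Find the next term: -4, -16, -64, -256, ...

Ratios: -16 / -4 = 4.0
This is a geometric sequence with common ratio r = 4.
Next term = -256 * 4 = -1024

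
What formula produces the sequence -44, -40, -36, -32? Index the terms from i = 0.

Check differences: -40 - -44 = 4
-36 - -40 = 4
Common difference d = 4.
First term a = -44.
Formula: S_i = -44 + 4*i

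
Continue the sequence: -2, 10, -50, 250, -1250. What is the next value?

Ratios: 10 / -2 = -5.0
This is a geometric sequence with common ratio r = -5.
Next term = -1250 * -5 = 6250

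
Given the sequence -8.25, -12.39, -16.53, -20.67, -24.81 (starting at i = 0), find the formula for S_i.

Check differences: -12.39 - -8.25 = -4.14
-16.53 - -12.39 = -4.14
Common difference d = -4.14.
First term a = -8.25.
Formula: S_i = -8.25 - 4.14*i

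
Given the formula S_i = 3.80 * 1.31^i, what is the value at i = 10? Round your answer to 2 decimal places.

S_10 = 3.8 * 1.31^10 ≈ 3.8 * 14.8838 ≈ 56.56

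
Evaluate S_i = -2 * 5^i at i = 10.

S_10 = -2 * 5^10 = -2 * 9765625 = -19531250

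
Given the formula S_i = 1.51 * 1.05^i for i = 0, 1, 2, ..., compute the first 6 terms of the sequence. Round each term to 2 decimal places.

This is a geometric sequence.
i=0: S_0 = 1.51 * 1.05^0 = 1.51
i=1: S_1 = 1.51 * 1.05^1 ≈ 1.59
i=2: S_2 = 1.51 * 1.05^2 ≈ 1.66
i=3: S_3 = 1.51 * 1.05^3 ≈ 1.75
i=4: S_4 = 1.51 * 1.05^4 ≈ 1.84
i=5: S_5 = 1.51 * 1.05^5 ≈ 1.93
The first 6 terms are: [1.51, 1.59, 1.66, 1.75, 1.84, 1.93]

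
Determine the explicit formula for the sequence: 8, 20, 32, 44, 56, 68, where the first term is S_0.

Check differences: 20 - 8 = 12
32 - 20 = 12
Common difference d = 12.
First term a = 8.
Formula: S_i = 8 + 12*i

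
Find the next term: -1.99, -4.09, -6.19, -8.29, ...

Differences: -4.09 - -1.99 = -2.1
This is an arithmetic sequence with common difference d = -2.1.
Next term = -8.29 + -2.1 = -10.39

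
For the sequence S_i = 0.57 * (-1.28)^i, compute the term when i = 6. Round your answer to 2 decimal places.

S_6 = 0.57 * (-1.28)^6 ≈ 0.57 * 4.398 ≈ 2.51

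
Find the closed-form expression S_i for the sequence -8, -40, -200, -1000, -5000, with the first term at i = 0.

Check ratios: -40 / -8 = 5.0
Common ratio r = 5.
First term a = -8.
Formula: S_i = -8 * 5^i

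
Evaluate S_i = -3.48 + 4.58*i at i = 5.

S_5 = -3.48 + 4.58*5 = -3.48 + 22.9 = 19.42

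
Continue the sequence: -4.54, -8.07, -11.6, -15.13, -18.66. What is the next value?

Differences: -8.07 - -4.54 = -3.53
This is an arithmetic sequence with common difference d = -3.53.
Next term = -18.66 + -3.53 = -22.19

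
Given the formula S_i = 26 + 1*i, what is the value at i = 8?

S_8 = 26 + 1*8 = 26 + 8 = 34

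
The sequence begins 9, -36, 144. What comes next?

Ratios: -36 / 9 = -4.0
This is a geometric sequence with common ratio r = -4.
Next term = 144 * -4 = -576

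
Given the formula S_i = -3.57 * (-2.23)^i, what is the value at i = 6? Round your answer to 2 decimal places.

S_6 = -3.57 * (-2.23)^6 ≈ -3.57 * 122.9785 ≈ -439.03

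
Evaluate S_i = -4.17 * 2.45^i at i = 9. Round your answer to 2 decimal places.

S_9 = -4.17 * 2.45^9 ≈ -4.17 * 3180.4953 ≈ -13262.67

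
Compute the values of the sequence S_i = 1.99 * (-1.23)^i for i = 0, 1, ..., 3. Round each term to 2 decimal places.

This is a geometric sequence.
i=0: S_0 = 1.99 * (-1.23)^0 = 1.99
i=1: S_1 = 1.99 * (-1.23)^1 ≈ -2.45
i=2: S_2 = 1.99 * (-1.23)^2 ≈ 3.01
i=3: S_3 = 1.99 * (-1.23)^3 ≈ -3.7
The first 4 terms are: [1.99, -2.45, 3.01, -3.7]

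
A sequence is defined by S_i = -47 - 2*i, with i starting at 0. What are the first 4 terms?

This is an arithmetic sequence.
i=0: S_0 = -47 + -2*0 = -47
i=1: S_1 = -47 + -2*1 = -49
i=2: S_2 = -47 + -2*2 = -51
i=3: S_3 = -47 + -2*3 = -53
The first 4 terms are: [-47, -49, -51, -53]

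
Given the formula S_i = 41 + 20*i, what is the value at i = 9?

S_9 = 41 + 20*9 = 41 + 180 = 221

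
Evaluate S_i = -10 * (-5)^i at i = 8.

S_8 = -10 * (-5)^8 = -10 * 390625 = -3906250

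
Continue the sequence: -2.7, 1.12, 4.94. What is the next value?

Differences: 1.12 - -2.7 = 3.82
This is an arithmetic sequence with common difference d = 3.82.
Next term = 4.94 + 3.82 = 8.76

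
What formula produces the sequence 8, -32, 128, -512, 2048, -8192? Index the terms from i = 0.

Check ratios: -32 / 8 = -4.0
Common ratio r = -4.
First term a = 8.
Formula: S_i = 8 * (-4)^i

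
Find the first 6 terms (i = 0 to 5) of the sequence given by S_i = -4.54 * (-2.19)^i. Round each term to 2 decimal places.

This is a geometric sequence.
i=0: S_0 = -4.54 * (-2.19)^0 = -4.54
i=1: S_1 = -4.54 * (-2.19)^1 ≈ 9.94
i=2: S_2 = -4.54 * (-2.19)^2 ≈ -21.77
i=3: S_3 = -4.54 * (-2.19)^3 ≈ 47.69
i=4: S_4 = -4.54 * (-2.19)^4 ≈ -104.43
i=5: S_5 = -4.54 * (-2.19)^5 ≈ 228.71
The first 6 terms are: [-4.54, 9.94, -21.77, 47.69, -104.43, 228.71]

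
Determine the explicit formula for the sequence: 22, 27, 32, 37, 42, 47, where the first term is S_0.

Check differences: 27 - 22 = 5
32 - 27 = 5
Common difference d = 5.
First term a = 22.
Formula: S_i = 22 + 5*i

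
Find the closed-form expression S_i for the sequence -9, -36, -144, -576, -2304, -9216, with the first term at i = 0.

Check ratios: -36 / -9 = 4.0
Common ratio r = 4.
First term a = -9.
Formula: S_i = -9 * 4^i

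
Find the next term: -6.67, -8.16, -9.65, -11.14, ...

Differences: -8.16 - -6.67 = -1.49
This is an arithmetic sequence with common difference d = -1.49.
Next term = -11.14 + -1.49 = -12.63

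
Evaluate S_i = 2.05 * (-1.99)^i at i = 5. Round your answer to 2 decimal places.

S_5 = 2.05 * (-1.99)^5 ≈ 2.05 * -31.208 ≈ -63.98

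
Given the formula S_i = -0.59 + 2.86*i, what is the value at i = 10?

S_10 = -0.59 + 2.86*10 = -0.59 + 28.6 = 28.01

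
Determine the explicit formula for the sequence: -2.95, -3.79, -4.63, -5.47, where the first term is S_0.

Check differences: -3.79 - -2.95 = -0.84
-4.63 - -3.79 = -0.84
Common difference d = -0.84.
First term a = -2.95.
Formula: S_i = -2.95 - 0.84*i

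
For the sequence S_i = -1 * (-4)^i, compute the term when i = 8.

S_8 = -1 * (-4)^8 = -1 * 65536 = -65536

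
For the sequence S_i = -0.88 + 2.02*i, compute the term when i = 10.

S_10 = -0.88 + 2.02*10 = -0.88 + 20.2 = 19.32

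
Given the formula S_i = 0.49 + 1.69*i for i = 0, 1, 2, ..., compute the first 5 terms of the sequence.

This is an arithmetic sequence.
i=0: S_0 = 0.49 + 1.69*0 = 0.49
i=1: S_1 = 0.49 + 1.69*1 = 2.18
i=2: S_2 = 0.49 + 1.69*2 = 3.87
i=3: S_3 = 0.49 + 1.69*3 = 5.56
i=4: S_4 = 0.49 + 1.69*4 = 7.25
The first 5 terms are: [0.49, 2.18, 3.87, 5.56, 7.25]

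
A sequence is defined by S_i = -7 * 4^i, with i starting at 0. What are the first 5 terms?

This is a geometric sequence.
i=0: S_0 = -7 * 4^0 = -7
i=1: S_1 = -7 * 4^1 = -28
i=2: S_2 = -7 * 4^2 = -112
i=3: S_3 = -7 * 4^3 = -448
i=4: S_4 = -7 * 4^4 = -1792
The first 5 terms are: [-7, -28, -112, -448, -1792]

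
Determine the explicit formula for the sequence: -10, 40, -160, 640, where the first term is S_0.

Check ratios: 40 / -10 = -4.0
Common ratio r = -4.
First term a = -10.
Formula: S_i = -10 * (-4)^i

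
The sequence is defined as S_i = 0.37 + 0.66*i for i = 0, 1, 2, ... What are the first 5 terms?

This is an arithmetic sequence.
i=0: S_0 = 0.37 + 0.66*0 = 0.37
i=1: S_1 = 0.37 + 0.66*1 = 1.03
i=2: S_2 = 0.37 + 0.66*2 = 1.69
i=3: S_3 = 0.37 + 0.66*3 = 2.35
i=4: S_4 = 0.37 + 0.66*4 = 3.01
The first 5 terms are: [0.37, 1.03, 1.69, 2.35, 3.01]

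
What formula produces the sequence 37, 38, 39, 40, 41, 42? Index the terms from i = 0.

Check differences: 38 - 37 = 1
39 - 38 = 1
Common difference d = 1.
First term a = 37.
Formula: S_i = 37 + 1*i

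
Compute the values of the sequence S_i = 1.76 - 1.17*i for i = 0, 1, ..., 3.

This is an arithmetic sequence.
i=0: S_0 = 1.76 + -1.17*0 = 1.76
i=1: S_1 = 1.76 + -1.17*1 = 0.59
i=2: S_2 = 1.76 + -1.17*2 = -0.58
i=3: S_3 = 1.76 + -1.17*3 = -1.75
The first 4 terms are: [1.76, 0.59, -0.58, -1.75]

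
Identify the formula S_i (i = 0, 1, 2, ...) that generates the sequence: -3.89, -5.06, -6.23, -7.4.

Check differences: -5.06 - -3.89 = -1.17
-6.23 - -5.06 = -1.17
Common difference d = -1.17.
First term a = -3.89.
Formula: S_i = -3.89 - 1.17*i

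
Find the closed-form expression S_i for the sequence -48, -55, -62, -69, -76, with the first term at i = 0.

Check differences: -55 - -48 = -7
-62 - -55 = -7
Common difference d = -7.
First term a = -48.
Formula: S_i = -48 - 7*i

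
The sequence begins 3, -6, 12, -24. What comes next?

Ratios: -6 / 3 = -2.0
This is a geometric sequence with common ratio r = -2.
Next term = -24 * -2 = 48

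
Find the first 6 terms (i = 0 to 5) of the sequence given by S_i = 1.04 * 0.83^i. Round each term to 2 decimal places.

This is a geometric sequence.
i=0: S_0 = 1.04 * 0.83^0 = 1.04
i=1: S_1 = 1.04 * 0.83^1 ≈ 0.86
i=2: S_2 = 1.04 * 0.83^2 ≈ 0.72
i=3: S_3 = 1.04 * 0.83^3 ≈ 0.59
i=4: S_4 = 1.04 * 0.83^4 ≈ 0.49
i=5: S_5 = 1.04 * 0.83^5 ≈ 0.41
The first 6 terms are: [1.04, 0.86, 0.72, 0.59, 0.49, 0.41]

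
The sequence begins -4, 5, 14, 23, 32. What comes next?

Differences: 5 - -4 = 9
This is an arithmetic sequence with common difference d = 9.
Next term = 32 + 9 = 41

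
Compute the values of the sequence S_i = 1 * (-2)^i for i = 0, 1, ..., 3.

This is a geometric sequence.
i=0: S_0 = 1 * (-2)^0 = 1
i=1: S_1 = 1 * (-2)^1 = -2
i=2: S_2 = 1 * (-2)^2 = 4
i=3: S_3 = 1 * (-2)^3 = -8
The first 4 terms are: [1, -2, 4, -8]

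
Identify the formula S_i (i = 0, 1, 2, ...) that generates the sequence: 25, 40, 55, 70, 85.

Check differences: 40 - 25 = 15
55 - 40 = 15
Common difference d = 15.
First term a = 25.
Formula: S_i = 25 + 15*i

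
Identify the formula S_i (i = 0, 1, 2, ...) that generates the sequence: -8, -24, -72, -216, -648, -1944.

Check ratios: -24 / -8 = 3.0
Common ratio r = 3.
First term a = -8.
Formula: S_i = -8 * 3^i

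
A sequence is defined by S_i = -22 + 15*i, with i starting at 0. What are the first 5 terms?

This is an arithmetic sequence.
i=0: S_0 = -22 + 15*0 = -22
i=1: S_1 = -22 + 15*1 = -7
i=2: S_2 = -22 + 15*2 = 8
i=3: S_3 = -22 + 15*3 = 23
i=4: S_4 = -22 + 15*4 = 38
The first 5 terms are: [-22, -7, 8, 23, 38]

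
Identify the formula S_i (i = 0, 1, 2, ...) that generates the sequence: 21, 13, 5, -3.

Check differences: 13 - 21 = -8
5 - 13 = -8
Common difference d = -8.
First term a = 21.
Formula: S_i = 21 - 8*i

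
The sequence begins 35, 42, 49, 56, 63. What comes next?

Differences: 42 - 35 = 7
This is an arithmetic sequence with common difference d = 7.
Next term = 63 + 7 = 70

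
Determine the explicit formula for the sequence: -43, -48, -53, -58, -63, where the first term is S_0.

Check differences: -48 - -43 = -5
-53 - -48 = -5
Common difference d = -5.
First term a = -43.
Formula: S_i = -43 - 5*i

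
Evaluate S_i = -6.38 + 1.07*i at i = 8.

S_8 = -6.38 + 1.07*8 = -6.38 + 8.56 = 2.18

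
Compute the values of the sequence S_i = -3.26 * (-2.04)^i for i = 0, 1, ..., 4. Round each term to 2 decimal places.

This is a geometric sequence.
i=0: S_0 = -3.26 * (-2.04)^0 = -3.26
i=1: S_1 = -3.26 * (-2.04)^1 ≈ 6.65
i=2: S_2 = -3.26 * (-2.04)^2 ≈ -13.57
i=3: S_3 = -3.26 * (-2.04)^3 ≈ 27.68
i=4: S_4 = -3.26 * (-2.04)^4 ≈ -56.46
The first 5 terms are: [-3.26, 6.65, -13.57, 27.68, -56.46]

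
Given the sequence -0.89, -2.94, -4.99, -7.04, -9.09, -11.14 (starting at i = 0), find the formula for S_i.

Check differences: -2.94 - -0.89 = -2.05
-4.99 - -2.94 = -2.05
Common difference d = -2.05.
First term a = -0.89.
Formula: S_i = -0.89 - 2.05*i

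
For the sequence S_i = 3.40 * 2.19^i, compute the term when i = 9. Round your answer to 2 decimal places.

S_9 = 3.4 * 2.19^9 ≈ 3.4 * 1158.7694 ≈ 3939.82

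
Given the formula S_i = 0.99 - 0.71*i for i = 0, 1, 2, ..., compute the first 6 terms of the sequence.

This is an arithmetic sequence.
i=0: S_0 = 0.99 + -0.71*0 = 0.99
i=1: S_1 = 0.99 + -0.71*1 = 0.28
i=2: S_2 = 0.99 + -0.71*2 = -0.43
i=3: S_3 = 0.99 + -0.71*3 = -1.14
i=4: S_4 = 0.99 + -0.71*4 = -1.85
i=5: S_5 = 0.99 + -0.71*5 = -2.56
The first 6 terms are: [0.99, 0.28, -0.43, -1.14, -1.85, -2.56]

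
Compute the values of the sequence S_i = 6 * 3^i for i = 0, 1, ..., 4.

This is a geometric sequence.
i=0: S_0 = 6 * 3^0 = 6
i=1: S_1 = 6 * 3^1 = 18
i=2: S_2 = 6 * 3^2 = 54
i=3: S_3 = 6 * 3^3 = 162
i=4: S_4 = 6 * 3^4 = 486
The first 5 terms are: [6, 18, 54, 162, 486]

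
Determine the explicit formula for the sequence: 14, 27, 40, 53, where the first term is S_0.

Check differences: 27 - 14 = 13
40 - 27 = 13
Common difference d = 13.
First term a = 14.
Formula: S_i = 14 + 13*i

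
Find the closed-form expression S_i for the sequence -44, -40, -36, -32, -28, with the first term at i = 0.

Check differences: -40 - -44 = 4
-36 - -40 = 4
Common difference d = 4.
First term a = -44.
Formula: S_i = -44 + 4*i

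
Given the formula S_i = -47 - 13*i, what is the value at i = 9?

S_9 = -47 + -13*9 = -47 + -117 = -164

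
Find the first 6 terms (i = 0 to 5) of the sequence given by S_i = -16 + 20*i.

This is an arithmetic sequence.
i=0: S_0 = -16 + 20*0 = -16
i=1: S_1 = -16 + 20*1 = 4
i=2: S_2 = -16 + 20*2 = 24
i=3: S_3 = -16 + 20*3 = 44
i=4: S_4 = -16 + 20*4 = 64
i=5: S_5 = -16 + 20*5 = 84
The first 6 terms are: [-16, 4, 24, 44, 64, 84]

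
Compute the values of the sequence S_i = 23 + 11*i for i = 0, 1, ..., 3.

This is an arithmetic sequence.
i=0: S_0 = 23 + 11*0 = 23
i=1: S_1 = 23 + 11*1 = 34
i=2: S_2 = 23 + 11*2 = 45
i=3: S_3 = 23 + 11*3 = 56
The first 4 terms are: [23, 34, 45, 56]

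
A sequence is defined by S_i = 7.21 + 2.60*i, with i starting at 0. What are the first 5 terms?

This is an arithmetic sequence.
i=0: S_0 = 7.21 + 2.6*0 = 7.21
i=1: S_1 = 7.21 + 2.6*1 = 9.81
i=2: S_2 = 7.21 + 2.6*2 = 12.41
i=3: S_3 = 7.21 + 2.6*3 = 15.01
i=4: S_4 = 7.21 + 2.6*4 = 17.61
The first 5 terms are: [7.21, 9.81, 12.41, 15.01, 17.61]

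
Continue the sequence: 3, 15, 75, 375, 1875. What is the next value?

Ratios: 15 / 3 = 5.0
This is a geometric sequence with common ratio r = 5.
Next term = 1875 * 5 = 9375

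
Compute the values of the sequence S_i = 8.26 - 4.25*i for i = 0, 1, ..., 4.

This is an arithmetic sequence.
i=0: S_0 = 8.26 + -4.25*0 = 8.26
i=1: S_1 = 8.26 + -4.25*1 = 4.01
i=2: S_2 = 8.26 + -4.25*2 = -0.24
i=3: S_3 = 8.26 + -4.25*3 = -4.49
i=4: S_4 = 8.26 + -4.25*4 = -8.74
The first 5 terms are: [8.26, 4.01, -0.24, -4.49, -8.74]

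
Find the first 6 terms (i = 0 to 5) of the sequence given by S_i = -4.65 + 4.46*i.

This is an arithmetic sequence.
i=0: S_0 = -4.65 + 4.46*0 = -4.65
i=1: S_1 = -4.65 + 4.46*1 = -0.19
i=2: S_2 = -4.65 + 4.46*2 = 4.27
i=3: S_3 = -4.65 + 4.46*3 = 8.73
i=4: S_4 = -4.65 + 4.46*4 = 13.19
i=5: S_5 = -4.65 + 4.46*5 = 17.65
The first 6 terms are: [-4.65, -0.19, 4.27, 8.73, 13.19, 17.65]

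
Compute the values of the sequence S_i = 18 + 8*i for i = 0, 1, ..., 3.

This is an arithmetic sequence.
i=0: S_0 = 18 + 8*0 = 18
i=1: S_1 = 18 + 8*1 = 26
i=2: S_2 = 18 + 8*2 = 34
i=3: S_3 = 18 + 8*3 = 42
The first 4 terms are: [18, 26, 34, 42]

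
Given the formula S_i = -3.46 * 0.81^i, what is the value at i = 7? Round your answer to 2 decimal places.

S_7 = -3.46 * 0.81^7 ≈ -3.46 * 0.2288 ≈ -0.79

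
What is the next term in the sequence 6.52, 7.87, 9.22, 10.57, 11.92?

Differences: 7.87 - 6.52 = 1.35
This is an arithmetic sequence with common difference d = 1.35.
Next term = 11.92 + 1.35 = 13.27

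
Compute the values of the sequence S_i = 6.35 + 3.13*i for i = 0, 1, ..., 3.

This is an arithmetic sequence.
i=0: S_0 = 6.35 + 3.13*0 = 6.35
i=1: S_1 = 6.35 + 3.13*1 = 9.48
i=2: S_2 = 6.35 + 3.13*2 = 12.61
i=3: S_3 = 6.35 + 3.13*3 = 15.74
The first 4 terms are: [6.35, 9.48, 12.61, 15.74]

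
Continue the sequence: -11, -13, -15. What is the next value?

Differences: -13 - -11 = -2
This is an arithmetic sequence with common difference d = -2.
Next term = -15 + -2 = -17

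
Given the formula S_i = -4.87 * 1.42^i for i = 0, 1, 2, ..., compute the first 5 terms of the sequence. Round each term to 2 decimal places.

This is a geometric sequence.
i=0: S_0 = -4.87 * 1.42^0 = -4.87
i=1: S_1 = -4.87 * 1.42^1 ≈ -6.92
i=2: S_2 = -4.87 * 1.42^2 ≈ -9.82
i=3: S_3 = -4.87 * 1.42^3 ≈ -13.94
i=4: S_4 = -4.87 * 1.42^4 ≈ -19.8
The first 5 terms are: [-4.87, -6.92, -9.82, -13.94, -19.8]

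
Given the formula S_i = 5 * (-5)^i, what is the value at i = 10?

S_10 = 5 * (-5)^10 = 5 * 9765625 = 48828125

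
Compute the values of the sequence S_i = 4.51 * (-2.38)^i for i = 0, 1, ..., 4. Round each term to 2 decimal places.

This is a geometric sequence.
i=0: S_0 = 4.51 * (-2.38)^0 = 4.51
i=1: S_1 = 4.51 * (-2.38)^1 ≈ -10.73
i=2: S_2 = 4.51 * (-2.38)^2 ≈ 25.55
i=3: S_3 = 4.51 * (-2.38)^3 ≈ -60.8
i=4: S_4 = 4.51 * (-2.38)^4 ≈ 144.71
The first 5 terms are: [4.51, -10.73, 25.55, -60.8, 144.71]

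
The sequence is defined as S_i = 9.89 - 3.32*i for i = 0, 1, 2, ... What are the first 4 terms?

This is an arithmetic sequence.
i=0: S_0 = 9.89 + -3.32*0 = 9.89
i=1: S_1 = 9.89 + -3.32*1 = 6.57
i=2: S_2 = 9.89 + -3.32*2 = 3.25
i=3: S_3 = 9.89 + -3.32*3 = -0.07
The first 4 terms are: [9.89, 6.57, 3.25, -0.07]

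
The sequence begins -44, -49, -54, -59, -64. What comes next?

Differences: -49 - -44 = -5
This is an arithmetic sequence with common difference d = -5.
Next term = -64 + -5 = -69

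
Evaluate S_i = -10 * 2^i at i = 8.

S_8 = -10 * 2^8 = -10 * 256 = -2560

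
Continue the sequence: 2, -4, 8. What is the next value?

Ratios: -4 / 2 = -2.0
This is a geometric sequence with common ratio r = -2.
Next term = 8 * -2 = -16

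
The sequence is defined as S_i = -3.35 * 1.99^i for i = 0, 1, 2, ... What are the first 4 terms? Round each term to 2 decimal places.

This is a geometric sequence.
i=0: S_0 = -3.35 * 1.99^0 = -3.35
i=1: S_1 = -3.35 * 1.99^1 ≈ -6.67
i=2: S_2 = -3.35 * 1.99^2 ≈ -13.27
i=3: S_3 = -3.35 * 1.99^3 ≈ -26.4
The first 4 terms are: [-3.35, -6.67, -13.27, -26.4]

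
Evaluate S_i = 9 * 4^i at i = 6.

S_6 = 9 * 4^6 = 9 * 4096 = 36864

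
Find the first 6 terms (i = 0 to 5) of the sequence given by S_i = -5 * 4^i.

This is a geometric sequence.
i=0: S_0 = -5 * 4^0 = -5
i=1: S_1 = -5 * 4^1 = -20
i=2: S_2 = -5 * 4^2 = -80
i=3: S_3 = -5 * 4^3 = -320
i=4: S_4 = -5 * 4^4 = -1280
i=5: S_5 = -5 * 4^5 = -5120
The first 6 terms are: [-5, -20, -80, -320, -1280, -5120]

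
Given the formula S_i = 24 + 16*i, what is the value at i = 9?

S_9 = 24 + 16*9 = 24 + 144 = 168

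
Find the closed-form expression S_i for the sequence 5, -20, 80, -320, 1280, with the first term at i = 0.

Check ratios: -20 / 5 = -4.0
Common ratio r = -4.
First term a = 5.
Formula: S_i = 5 * (-4)^i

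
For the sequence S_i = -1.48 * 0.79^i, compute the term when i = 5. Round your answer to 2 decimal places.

S_5 = -1.48 * 0.79^5 ≈ -1.48 * 0.3077 ≈ -0.46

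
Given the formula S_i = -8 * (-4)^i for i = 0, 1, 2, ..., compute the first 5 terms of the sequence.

This is a geometric sequence.
i=0: S_0 = -8 * (-4)^0 = -8
i=1: S_1 = -8 * (-4)^1 = 32
i=2: S_2 = -8 * (-4)^2 = -128
i=3: S_3 = -8 * (-4)^3 = 512
i=4: S_4 = -8 * (-4)^4 = -2048
The first 5 terms are: [-8, 32, -128, 512, -2048]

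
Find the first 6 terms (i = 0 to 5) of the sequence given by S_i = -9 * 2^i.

This is a geometric sequence.
i=0: S_0 = -9 * 2^0 = -9
i=1: S_1 = -9 * 2^1 = -18
i=2: S_2 = -9 * 2^2 = -36
i=3: S_3 = -9 * 2^3 = -72
i=4: S_4 = -9 * 2^4 = -144
i=5: S_5 = -9 * 2^5 = -288
The first 6 terms are: [-9, -18, -36, -72, -144, -288]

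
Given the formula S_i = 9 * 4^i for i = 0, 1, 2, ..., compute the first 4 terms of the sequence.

This is a geometric sequence.
i=0: S_0 = 9 * 4^0 = 9
i=1: S_1 = 9 * 4^1 = 36
i=2: S_2 = 9 * 4^2 = 144
i=3: S_3 = 9 * 4^3 = 576
The first 4 terms are: [9, 36, 144, 576]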